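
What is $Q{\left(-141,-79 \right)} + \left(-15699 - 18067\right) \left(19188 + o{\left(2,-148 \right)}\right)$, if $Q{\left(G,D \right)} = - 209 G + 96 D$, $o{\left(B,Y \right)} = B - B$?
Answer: $-647880123$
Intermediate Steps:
$o{\left(B,Y \right)} = 0$
$Q{\left(-141,-79 \right)} + \left(-15699 - 18067\right) \left(19188 + o{\left(2,-148 \right)}\right) = \left(\left(-209\right) \left(-141\right) + 96 \left(-79\right)\right) + \left(-15699 - 18067\right) \left(19188 + 0\right) = \left(29469 - 7584\right) - 647902008 = 21885 - 647902008 = -647880123$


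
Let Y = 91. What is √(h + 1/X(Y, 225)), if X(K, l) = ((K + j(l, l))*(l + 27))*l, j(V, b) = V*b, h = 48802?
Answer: √12455142896386751953/15975540 ≈ 220.91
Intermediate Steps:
X(K, l) = l*(27 + l)*(K + l²) (X(K, l) = ((K + l*l)*(l + 27))*l = ((K + l²)*(27 + l))*l = ((27 + l)*(K + l²))*l = l*(27 + l)*(K + l²))
√(h + 1/X(Y, 225)) = √(48802 + 1/(225*(225³ + 27*91 + 27*225² + 91*225))) = √(48802 + 1/(225*(11390625 + 2457 + 27*50625 + 20475))) = √(48802 + 1/(225*(11390625 + 2457 + 1366875 + 20475))) = √(48802 + 1/(225*12780432)) = √(48802 + 1/2875597200) = √(140334894554401/2875597200) = √12455142896386751953/15975540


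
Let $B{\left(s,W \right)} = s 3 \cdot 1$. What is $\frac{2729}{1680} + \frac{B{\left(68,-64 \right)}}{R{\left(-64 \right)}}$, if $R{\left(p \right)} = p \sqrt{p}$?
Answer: $\frac{2729}{1680} + \frac{51 i}{128} \approx 1.6244 + 0.39844 i$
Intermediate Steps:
$B{\left(s,W \right)} = 3 s$ ($B{\left(s,W \right)} = 3 s 1 = 3 s$)
$R{\left(p \right)} = p^{\frac{3}{2}}$
$\frac{2729}{1680} + \frac{B{\left(68,-64 \right)}}{R{\left(-64 \right)}} = \frac{2729}{1680} + \frac{3 \cdot 68}{\left(-64\right)^{\frac{3}{2}}} = 2729 \cdot \frac{1}{1680} + \frac{204}{\left(-512\right) i} = \frac{2729}{1680} + 204 \frac{i}{512} = \frac{2729}{1680} + \frac{51 i}{128}$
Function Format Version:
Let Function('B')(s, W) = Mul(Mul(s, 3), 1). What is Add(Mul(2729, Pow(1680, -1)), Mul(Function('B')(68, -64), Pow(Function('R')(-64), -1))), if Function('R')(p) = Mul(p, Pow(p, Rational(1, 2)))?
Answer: Add(Rational(2729, 1680), Mul(Rational(51, 128), I)) ≈ Add(1.6244, Mul(0.39844, I))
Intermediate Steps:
Function('B')(s, W) = Mul(3, s) (Function('B')(s, W) = Mul(Mul(3, s), 1) = Mul(3, s))
Function('R')(p) = Pow(p, Rational(3, 2))
Add(Mul(2729, Pow(1680, -1)), Mul(Function('B')(68, -64), Pow(Function('R')(-64), -1))) = Add(Mul(2729, Pow(1680, -1)), Mul(Mul(3, 68), Pow(Pow(-64, Rational(3, 2)), -1))) = Add(Mul(2729, Rational(1, 1680)), Mul(204, Pow(Mul(-512, I), -1))) = Add(Rational(2729, 1680), Mul(204, Mul(Rational(1, 512), I))) = Add(Rational(2729, 1680), Mul(Rational(51, 128), I))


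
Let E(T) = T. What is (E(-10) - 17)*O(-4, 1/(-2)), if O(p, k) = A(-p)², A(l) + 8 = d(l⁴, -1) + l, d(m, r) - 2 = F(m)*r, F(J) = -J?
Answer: -1741932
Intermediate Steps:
d(m, r) = 2 - m*r (d(m, r) = 2 + (-m)*r = 2 - m*r)
A(l) = -6 + l + l⁴ (A(l) = -8 + ((2 - 1*l⁴*(-1)) + l) = -8 + ((2 + l⁴) + l) = -8 + (2 + l + l⁴) = -6 + l + l⁴)
O(p, k) = (-6 + p⁴ - p)² (O(p, k) = (-6 - p + (-p)⁴)² = (-6 - p + p⁴)² = (-6 + p⁴ - p)²)
(E(-10) - 17)*O(-4, 1/(-2)) = (-10 - 17)*(6 - 4 - 1*(-4)⁴)² = -27*(6 - 4 - 1*256)² = -27*(6 - 4 - 256)² = -27*(-254)² = -27*64516 = -1741932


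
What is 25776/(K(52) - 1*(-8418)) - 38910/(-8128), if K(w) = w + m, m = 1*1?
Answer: 269556969/34426144 ≈ 7.8300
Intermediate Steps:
m = 1
K(w) = 1 + w (K(w) = w + 1 = 1 + w)
25776/(K(52) - 1*(-8418)) - 38910/(-8128) = 25776/((1 + 52) - 1*(-8418)) - 38910/(-8128) = 25776/(53 + 8418) - 38910*(-1/8128) = 25776/8471 + 19455/4064 = 269556969/34426144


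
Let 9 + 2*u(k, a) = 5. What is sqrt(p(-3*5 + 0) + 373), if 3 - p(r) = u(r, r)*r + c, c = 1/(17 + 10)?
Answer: sqrt(28023)/9 ≈ 18.600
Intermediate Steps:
u(k, a) = -2 (u(k, a) = -9/2 + (1/2)*5 = -9/2 + 5/2 = -2)
c = 1/27 ≈ 0.037037
p(r) = 80/27 + 2*r (p(r) = 3 - (-2*r + 1/27) = 3 - (1/27 - 2*r) = 3 + (-1/27 + 2*r) = 80/27 + 2*r)
sqrt(p(-3*5 + 0) + 373) = sqrt((80/27 + 2*(-3*5 + 0)) + 373) = sqrt((80/27 + 2*(-15 + 0)) + 373) = sqrt((80/27 + 2*(-15)) + 373) = sqrt((80/27 - 30) + 373) = sqrt(-730/27 + 373) = sqrt(9341/27) = sqrt(28023)/9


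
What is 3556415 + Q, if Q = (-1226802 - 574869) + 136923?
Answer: 1891667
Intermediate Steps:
Q = -1664748 (Q = -1801671 + 136923 = -1664748)
3556415 + Q = 3556415 - 1664748 = 1891667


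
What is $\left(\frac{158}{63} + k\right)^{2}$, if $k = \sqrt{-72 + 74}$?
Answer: $\frac{32902}{3969} + \frac{316 \sqrt{2}}{63} \approx 15.383$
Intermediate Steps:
$k = \sqrt{2} \approx 1.4142$
$\left(\frac{158}{63} + k\right)^{2} = \left(\frac{158}{63} + \sqrt{2}\right)^{2}$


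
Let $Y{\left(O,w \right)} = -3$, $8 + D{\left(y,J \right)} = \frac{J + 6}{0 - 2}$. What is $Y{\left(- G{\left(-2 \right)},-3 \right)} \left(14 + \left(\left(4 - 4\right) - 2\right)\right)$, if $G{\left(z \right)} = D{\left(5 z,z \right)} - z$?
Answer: $-36$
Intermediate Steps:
$D{\left(y,J \right)} = -11 - \frac{J}{2}$ ($D{\left(y,J \right)} = -8 + \frac{J + 6}{0 - 2} = -8 + \frac{6 + J}{-2} = -8 + \left(6 + J\right) \left(- \frac{1}{2}\right) = -8 - \left(3 + \frac{J}{2}\right) = -11 - \frac{J}{2}$)
$G{\left(z \right)} = -11 - \frac{3 z}{2}$ ($G{\left(z \right)} = \left(-11 - \frac{z}{2}\right) - z = -11 - \frac{3 z}{2}$)
$Y{\left(- G{\left(-2 \right)},-3 \right)} \left(14 + \left(\left(4 - 4\right) - 2\right)\right) = - 3 \left(14 + \left(\left(4 - 4\right) - 2\right)\right) = - 3 \left(14 + \left(0 - 2\right)\right) = - 3 \left(14 - 2\right) = \left(-3\right) 12 = -36$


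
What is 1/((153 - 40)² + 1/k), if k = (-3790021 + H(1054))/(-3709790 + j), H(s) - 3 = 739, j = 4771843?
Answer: 3789279/48384241498 ≈ 7.8316e-5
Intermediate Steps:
H(s) = 742 (H(s) = 3 + 739 = 742)
k = -3789279/1062053 (k = (-3790021 + 742)/(-3709790 + 4771843) = -3789279/1062053 ≈ -3.5679)
1/((153 - 40)² + 1/k) = 1/((153 - 40)² + 1/(-3789279/1062053)) = 1/(113² - 1062053/3789279) = 1/(12769 - 1062053/3789279) = 1/(48384241498/3789279) = 3789279/48384241498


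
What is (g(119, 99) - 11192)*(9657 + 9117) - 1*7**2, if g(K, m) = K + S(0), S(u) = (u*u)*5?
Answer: -207884551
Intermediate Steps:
S(u) = 5*u**2 (S(u) = u**2*5 = 5*u**2)
g(K, m) = K (g(K, m) = K + 5*0**2 = K + 5*0 = K + 0 = K)
(g(119, 99) - 11192)*(9657 + 9117) - 1*7**2 = (119 - 11192)*(9657 + 9117) - 1*7**2 = -11073*18774 - 1*49 = -207884502 - 49 = -207884551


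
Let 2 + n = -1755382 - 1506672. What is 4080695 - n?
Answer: 7342751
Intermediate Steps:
n = -3262056 (n = -2 + (-1755382 - 1506672) = -2 - 3262054 = -3262056)
4080695 - n = 4080695 - 1*(-3262056) = 4080695 + 3262056 = 7342751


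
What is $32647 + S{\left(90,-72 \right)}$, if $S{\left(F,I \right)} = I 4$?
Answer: $32359$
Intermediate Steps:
$S{\left(F,I \right)} = 4 I$
$32647 + S{\left(90,-72 \right)} = 32647 + 4 \left(-72\right) = 32647 - 288 = 32359$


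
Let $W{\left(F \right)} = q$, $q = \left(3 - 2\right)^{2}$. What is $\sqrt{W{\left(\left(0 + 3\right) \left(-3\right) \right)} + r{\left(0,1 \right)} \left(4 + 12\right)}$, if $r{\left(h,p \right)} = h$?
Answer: $1$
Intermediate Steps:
$q = 1$ ($q = 1^{2} = 1$)
$W{\left(F \right)} = 1$
$\sqrt{W{\left(\left(0 + 3\right) \left(-3\right) \right)} + r{\left(0,1 \right)} \left(4 + 12\right)} = \sqrt{1 + 0 \left(4 + 12\right)} = \sqrt{1 + 0 \cdot 16} = \sqrt{1 + 0} = \sqrt{1} = 1$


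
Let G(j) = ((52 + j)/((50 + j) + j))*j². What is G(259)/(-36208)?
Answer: -20862191/20566144 ≈ -1.0144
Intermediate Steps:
G(j) = j²*(52 + j)/(50 + 2*j) (G(j) = ((52 + j)/(50 + 2*j))*j² = j²*(52 + j)/(50 + 2*j))
G(259)/(-36208) = ((½)*259²*(52 + 259)/(25 + 259))/(-36208) = ((½)*67081*311/284)*(-1/36208) = ((½)*67081*(1/284)*311)*(-1/36208) = (20862191/568)*(-1/36208) = -20862191/20566144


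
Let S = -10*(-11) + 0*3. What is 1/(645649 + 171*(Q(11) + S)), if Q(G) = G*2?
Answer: 1/668221 ≈ 1.4965e-6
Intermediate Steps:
Q(G) = 2*G
S = 110 (S = 110 + 0 = 110)
1/(645649 + 171*(Q(11) + S)) = 1/(645649 + 171*(2*11 + 110)) = 1/(645649 + 171*(22 + 110)) = 1/(645649 + 171*132) = 1/(645649 + 22572) = 1/668221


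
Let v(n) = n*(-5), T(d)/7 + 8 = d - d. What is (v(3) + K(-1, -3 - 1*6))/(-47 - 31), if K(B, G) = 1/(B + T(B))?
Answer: 428/2223 ≈ 0.19253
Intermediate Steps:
T(d) = -56 (T(d) = -56 + 7*(d - d) = -56 + 7*0 = -56 + 0 = -56)
K(B, G) = 1/(-56 + B) (K(B, G) = 1/(B - 56) = 1/(-56 + B))
v(n) = -5*n
(v(3) + K(-1, -3 - 1*6))/(-47 - 31) = (-5*3 + 1/(-56 - 1))/(-47 - 31) = (-15 + 1/(-57))/(-78) = -(-15 - 1/57)/78 = -1/78*(-856/57) = 428/2223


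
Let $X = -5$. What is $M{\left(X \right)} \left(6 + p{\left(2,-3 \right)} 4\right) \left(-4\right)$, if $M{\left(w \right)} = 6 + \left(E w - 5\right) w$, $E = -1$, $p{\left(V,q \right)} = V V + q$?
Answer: $-240$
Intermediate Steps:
$p{\left(V,q \right)} = q + V^{2}$ ($p{\left(V,q \right)} = V^{2} + q = q + V^{2}$)
$M{\left(w \right)} = 6 + w \left(-5 - w\right)$ ($M{\left(w \right)} = 6 + \left(- w - 5\right) w = 6 + \left(-5 - w\right) w = 6 + w \left(-5 - w\right)$)
$M{\left(X \right)} \left(6 + p{\left(2,-3 \right)} 4\right) \left(-4\right) = \left(6 - \left(-5\right)^{2} - -25\right) \left(6 + \left(-3 + 2^{2}\right) 4\right) \left(-4\right) = \left(6 - 25 + 25\right) \left(6 + \left(-3 + 4\right) 4\right) \left(-4\right) = \left(6 - 25 + 25\right) \left(6 + 1 \cdot 4\right) \left(-4\right) = 6 \left(6 + 4\right) \left(-4\right) = 6 \cdot 10 \left(-4\right) = 60 \left(-4\right) = -240$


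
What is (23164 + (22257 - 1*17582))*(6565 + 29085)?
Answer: 992460350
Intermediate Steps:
(23164 + (22257 - 1*17582))*(6565 + 29085) = (23164 + (22257 - 17582))*35650 = (23164 + 4675)*35650 = 27839*35650 = 992460350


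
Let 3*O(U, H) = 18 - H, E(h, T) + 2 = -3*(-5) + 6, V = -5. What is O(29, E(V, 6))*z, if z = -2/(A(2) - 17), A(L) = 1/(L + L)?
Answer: -8/201 ≈ -0.039801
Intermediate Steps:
A(L) = 1/(2*L)
E(h, T) = 19 (E(h, T) = -2 + (-3*(-5) + 6) = -2 + (15 + 6) = -2 + 21 = 19)
z = 8/67 (z = -2/((½)/2 - 17) = -2/((½)*(½) - 17) = -2/(¼ - 17) = -2/(-67/4) = -2*(-4/67) = 8/67 ≈ 0.11940)
O(U, H) = 6 - H/3 (O(U, H) = (18 - H)/3 = 6 - H/3)
O(29, E(V, 6))*z = (6 - ⅓*19)*(8/67) = (6 - 19/3)*(8/67) = -⅓*8/67 = -8/201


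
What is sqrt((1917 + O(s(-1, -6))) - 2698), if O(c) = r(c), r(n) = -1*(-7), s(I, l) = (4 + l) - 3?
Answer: 3*I*sqrt(86) ≈ 27.821*I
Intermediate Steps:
s(I, l) = 1 + l
r(n) = 7
O(c) = 7
sqrt((1917 + O(s(-1, -6))) - 2698) = sqrt((1917 + 7) - 2698) = sqrt(1924 - 2698) = sqrt(-774) = 3*I*sqrt(86)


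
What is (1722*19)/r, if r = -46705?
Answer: -32718/46705 ≈ -0.70052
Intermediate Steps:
(1722*19)/r = (1722*19)/(-46705) = 32718*(-1/46705) = -32718/46705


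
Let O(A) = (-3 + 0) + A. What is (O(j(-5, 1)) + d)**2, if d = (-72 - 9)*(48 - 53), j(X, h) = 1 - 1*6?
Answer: 157609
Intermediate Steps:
j(X, h) = -5 (j(X, h) = 1 - 6 = -5)
d = 405 (d = -81*(-5) = 405)
O(A) = -3 + A
(O(j(-5, 1)) + d)**2 = ((-3 - 5) + 405)**2 = (-8 + 405)**2 = 397**2 = 157609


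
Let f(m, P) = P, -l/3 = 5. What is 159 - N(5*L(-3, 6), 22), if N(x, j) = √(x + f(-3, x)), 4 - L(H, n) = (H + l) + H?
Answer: 159 - 5*√10 ≈ 143.19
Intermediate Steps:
l = -15 (l = -3*5 = -15)
L(H, n) = 19 - 2*H (L(H, n) = 4 - ((H - 15) + H) = 4 - ((-15 + H) + H) = 4 - (-15 + 2*H) = 4 + (15 - 2*H) = 19 - 2*H)
N(x, j) = √2*√x (N(x, j) = √(x + x) = √(2*x) = √2*√x)
159 - N(5*L(-3, 6), 22) = 159 - √2*√(5*(19 - 2*(-3))) = 159 - √2*√(5*(19 + 6)) = 159 - √2*√(5*25) = 159 - √2*√125 = 159 - √2*5*√5 = 159 - 5*√10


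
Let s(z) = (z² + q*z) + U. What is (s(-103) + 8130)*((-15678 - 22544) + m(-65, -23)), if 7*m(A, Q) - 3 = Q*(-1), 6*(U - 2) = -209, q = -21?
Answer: -5583086420/7 ≈ -7.9758e+8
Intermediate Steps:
U = -197/6 (U = 2 + (⅙)*(-209) = 2 - 209/6 = -197/6 ≈ -32.833)
m(A, Q) = 3/7 - Q/7 (m(A, Q) = 3/7 + (Q*(-1))/7 = 3/7 + (-Q)/7 = 3/7 - Q/7)
s(z) = -197/6 + z² - 21*z (s(z) = (z² - 21*z) - 197/6 = -197/6 + z² - 21*z)
(s(-103) + 8130)*((-15678 - 22544) + m(-65, -23)) = ((-197/6 + (-103)² - 21*(-103)) + 8130)*((-15678 - 22544) + (3/7 - ⅐*(-23))) = ((-197/6 + 10609 + 2163) + 8130)*(-38222 + (3/7 + 23/7)) = (76435/6 + 8130)*(-38222 + 26/7) = (125215/6)*(-267528/7) = -5583086420/7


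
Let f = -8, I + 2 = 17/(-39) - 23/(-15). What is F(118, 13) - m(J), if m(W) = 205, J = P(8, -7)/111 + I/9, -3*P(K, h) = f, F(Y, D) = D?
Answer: -192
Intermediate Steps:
I = -176/195 (I = -2 + (17/(-39) - 23/(-15)) = -2 + (17*(-1/39) - 23*(-1/15)) = -2 + (-17/39 + 23/15) = -2 + 214/195 = -176/195 ≈ -0.90256)
P(K, h) = 8/3 (P(K, h) = -⅓*(-8) = 8/3)
J = -4952/64935 (J = (8/3)/111 - 176/195/9 = (8/3)*(1/111) - 176/195*⅑ = 8/333 - 176/1755 = -4952/64935 ≈ -0.076261)
F(118, 13) - m(J) = 13 - 1*205 = 13 - 205 = -192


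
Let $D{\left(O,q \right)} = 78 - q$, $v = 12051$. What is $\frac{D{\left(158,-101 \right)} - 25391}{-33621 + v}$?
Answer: $\frac{4202}{3595} \approx 1.1688$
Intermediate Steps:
$\frac{D{\left(158,-101 \right)} - 25391}{-33621 + v} = \frac{\left(78 - -101\right) - 25391}{-33621 + 12051} = \frac{\left(78 + 101\right) - 25391}{-21570} = \left(179 - 25391\right) \left(- \frac{1}{21570}\right) = \left(-25212\right) \left(- \frac{1}{21570}\right) = \frac{4202}{3595}$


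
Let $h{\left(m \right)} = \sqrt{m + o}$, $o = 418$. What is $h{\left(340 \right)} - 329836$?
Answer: $-329836 + \sqrt{758} \approx -3.2981 \cdot 10^{5}$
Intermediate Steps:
$h{\left(m \right)} = \sqrt{418 + m}$ ($h{\left(m \right)} = \sqrt{m + 418} = \sqrt{418 + m}$)
$h{\left(340 \right)} - 329836 = \sqrt{418 + 340} - 329836 = \sqrt{758} - 329836 = -329836 + \sqrt{758}$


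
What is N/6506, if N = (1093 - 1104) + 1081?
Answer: 535/3253 ≈ 0.16446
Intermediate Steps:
N = 1070 (N = -11 + 1081 = 1070)
N/6506 = 1070/6506 = 1070*(1/6506) = 535/3253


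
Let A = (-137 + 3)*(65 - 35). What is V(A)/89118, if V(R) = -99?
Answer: -11/9902 ≈ -0.0011109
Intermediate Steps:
A = -4020 (A = -134*30 = -4020)
V(A)/89118 = -99/89118 = -99*1/89118 = -11/9902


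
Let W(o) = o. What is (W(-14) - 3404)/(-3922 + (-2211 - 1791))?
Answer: 1709/3962 ≈ 0.43135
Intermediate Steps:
(W(-14) - 3404)/(-3922 + (-2211 - 1791)) = (-14 - 3404)/(-3922 + (-2211 - 1791)) = -3418/(-3922 - 4002) = -3418/(-7924) = -3418*(-1/7924) = 1709/3962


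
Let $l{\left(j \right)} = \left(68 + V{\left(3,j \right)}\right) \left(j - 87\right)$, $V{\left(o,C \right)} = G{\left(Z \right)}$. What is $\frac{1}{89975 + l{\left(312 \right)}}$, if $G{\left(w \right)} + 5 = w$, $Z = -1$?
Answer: $\frac{1}{103925} \approx 9.6223 \cdot 10^{-6}$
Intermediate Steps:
$G{\left(w \right)} = -5 + w$
$V{\left(o,C \right)} = -6$ ($V{\left(o,C \right)} = -5 - 1 = -6$)
$l{\left(j \right)} = -5394 + 62 j$ ($l{\left(j \right)} = \left(68 - 6\right) \left(j - 87\right) = 62 \left(-87 + j\right) = -5394 + 62 j$)
$\frac{1}{89975 + l{\left(312 \right)}} = \frac{1}{89975 + \left(-5394 + 62 \cdot 312\right)} = \frac{1}{89975 + \left(-5394 + 19344\right)} = \frac{1}{89975 + 13950} = \frac{1}{103925}$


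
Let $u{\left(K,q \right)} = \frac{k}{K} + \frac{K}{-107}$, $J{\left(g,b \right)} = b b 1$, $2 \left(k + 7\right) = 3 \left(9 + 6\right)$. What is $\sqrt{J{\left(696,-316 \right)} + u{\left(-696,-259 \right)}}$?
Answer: $\frac{\sqrt{138461298742911}}{37236} \approx 316.01$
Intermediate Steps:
$k = \frac{31}{2}$ ($k = -7 + \frac{3 \left(9 + 6\right)}{2} = -7 + \frac{3 \cdot 15}{2} = -7 + \frac{1}{2} \cdot 45 = -7 + \frac{45}{2} = \frac{31}{2} \approx 15.5$)
$J{\left(g,b \right)} = b^{2}$ ($J{\left(g,b \right)} = b^{2} \cdot 1 = b^{2}$)
$u{\left(K,q \right)} = - \frac{K}{107} + \frac{31}{2 K}$ ($u{\left(K,q \right)} = \frac{31}{2 K} + \frac{K}{-107} = \frac{31}{2 K} + K \left(- \frac{1}{107}\right) = \frac{31}{2 K} - \frac{K}{107} = - \frac{K}{107} + \frac{31}{2 K}$)
$\sqrt{J{\left(696,-316 \right)} + u{\left(-696,-259 \right)}} = \sqrt{\left(-316\right)^{2} + \left(\left(- \frac{1}{107}\right) \left(-696\right) + \frac{31}{2 \left(-696\right)}\right)} = \sqrt{99856 + \left(\frac{696}{107} + \frac{31}{2} \left(- \frac{1}{696}\right)\right)} = \sqrt{99856 + \left(\frac{696}{107} - \frac{31}{1392}\right)} = \sqrt{99856 + \frac{965515}{148944}} = \sqrt{\frac{14873917579}{148944}} = \frac{\sqrt{138461298742911}}{37236}$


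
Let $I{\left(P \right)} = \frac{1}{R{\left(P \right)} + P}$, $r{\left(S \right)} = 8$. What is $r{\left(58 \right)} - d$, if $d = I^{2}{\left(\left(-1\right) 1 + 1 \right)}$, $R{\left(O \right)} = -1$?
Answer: $7$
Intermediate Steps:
$I{\left(P \right)} = \frac{1}{-1 + P}$
$d = 1$ ($d = \left(\frac{1}{-1 + \left(\left(-1\right) 1 + 1\right)}\right)^{2} = \left(\frac{1}{-1 + \left(-1 + 1\right)}\right)^{2} = \left(\frac{1}{-1 + 0}\right)^{2} = \left(\frac{1}{-1}\right)^{2} = \left(-1\right)^{2} = 1$)
$r{\left(58 \right)} - d = 8 - 1 = 7$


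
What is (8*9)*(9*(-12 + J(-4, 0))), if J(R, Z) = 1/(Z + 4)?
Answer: -7614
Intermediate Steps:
J(R, Z) = 1/(4 + Z)
(8*9)*(9*(-12 + J(-4, 0))) = (8*9)*(9*(-12 + 1/(4 + 0))) = 72*(9*(-12 + 1/4)) = 72*(9*(-12 + ¼)) = 72*(9*(-47/4)) = 72*(-423/4) = -7614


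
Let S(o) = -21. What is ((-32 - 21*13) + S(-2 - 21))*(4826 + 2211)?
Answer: -2294062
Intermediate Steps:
((-32 - 21*13) + S(-2 - 21))*(4826 + 2211) = ((-32 - 21*13) - 21)*(4826 + 2211) = ((-32 - 273) - 21)*7037 = (-305 - 21)*7037 = -326*7037 = -2294062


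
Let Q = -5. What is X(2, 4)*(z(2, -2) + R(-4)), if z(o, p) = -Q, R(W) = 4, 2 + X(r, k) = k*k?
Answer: 126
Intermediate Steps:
X(r, k) = -2 + k² (X(r, k) = -2 + k*k = -2 + k²)
z(o, p) = 5 (z(o, p) = -1*(-5) = 5)
X(2, 4)*(z(2, -2) + R(-4)) = (-2 + 4²)*(5 + 4) = (-2 + 16)*9 = 14*9 = 126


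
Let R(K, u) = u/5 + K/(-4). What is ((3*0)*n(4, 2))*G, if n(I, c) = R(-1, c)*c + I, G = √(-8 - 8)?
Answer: 0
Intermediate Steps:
R(K, u) = -K/4 + u/5 (R(K, u) = u*(⅕) + K*(-¼) = u/5 - K/4 = -K/4 + u/5)
G = 4*I (G = √(-16) = 4*I ≈ 4.0*I)
n(I, c) = I + c*(¼ + c/5) (n(I, c) = (-¼*(-1) + c/5)*c + I = (¼ + c/5)*c + I = c*(¼ + c/5) + I = I + c*(¼ + c/5))
((3*0)*n(4, 2))*G = ((3*0)*(4 + (¼)*2 + (⅕)*2²))*(4*I) = (0*(4 + ½ + (⅕)*4))*(4*I) = (0*(4 + ½ + ⅘))*(4*I) = (0*(53/10))*(4*I) = 0*(4*I) = 0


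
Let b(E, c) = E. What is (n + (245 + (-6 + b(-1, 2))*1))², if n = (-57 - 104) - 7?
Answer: 4900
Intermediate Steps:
n = -168 (n = -161 - 7 = -168)
(n + (245 + (-6 + b(-1, 2))*1))² = (-168 + (245 + (-6 - 1)*1))² = (-168 + (245 - 7*1))² = (-168 + (245 - 7))² = (-168 + 238)² = 70² = 4900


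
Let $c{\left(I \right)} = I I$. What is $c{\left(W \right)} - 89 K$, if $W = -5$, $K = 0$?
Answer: $25$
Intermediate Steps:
$c{\left(I \right)} = I^{2}$
$c{\left(W \right)} - 89 K = \left(-5\right)^{2} - 0 = 25 + 0 = 25$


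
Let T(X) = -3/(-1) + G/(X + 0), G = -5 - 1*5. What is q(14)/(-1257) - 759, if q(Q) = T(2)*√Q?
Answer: -759 + 2*√14/1257 ≈ -758.99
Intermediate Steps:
G = -10 (G = -5 - 5 = -10)
T(X) = 3 - 10/X (T(X) = -3/(-1) - 10/(X + 0) = -3*(-1) - 10/X = 3 - 10/X)
q(Q) = -2*√Q (q(Q) = (3 - 10/2)*√Q = (3 - 10*½)*√Q = (3 - 5)*√Q = -2*√Q)
q(14)/(-1257) - 759 = -2*√14/(-1257) - 759 = -2*√14*(-1/1257) - 759 = 2*√14/1257 - 759 = -759 + 2*√14/1257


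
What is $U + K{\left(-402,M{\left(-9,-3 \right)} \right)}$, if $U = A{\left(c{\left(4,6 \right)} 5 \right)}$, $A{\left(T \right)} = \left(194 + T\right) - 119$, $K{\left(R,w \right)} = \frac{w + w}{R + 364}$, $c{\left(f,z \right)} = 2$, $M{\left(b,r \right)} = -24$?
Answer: $\frac{1639}{19} \approx 86.263$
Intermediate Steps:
$K{\left(R,w \right)} = \frac{2 w}{364 + R}$
$A{\left(T \right)} = 75 + T$
$U = 85$ ($U = 75 + 2 \cdot 5 = 75 + 10 = 85$)
$U + K{\left(-402,M{\left(-9,-3 \right)} \right)} = 85 + 2 \left(-24\right) \frac{1}{364 - 402} = 85 + 2 \left(-24\right) \frac{1}{-38} = 85 + 2 \left(-24\right) \left(- \frac{1}{38}\right) = 85 + \frac{24}{19} = \frac{1639}{19}$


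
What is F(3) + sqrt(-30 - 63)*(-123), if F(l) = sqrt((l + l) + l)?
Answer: 3 - 123*I*sqrt(93) ≈ 3.0 - 1186.2*I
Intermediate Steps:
F(l) = sqrt(3)*sqrt(l) (F(l) = sqrt(2*l + l) = sqrt(3*l) = sqrt(3)*sqrt(l))
F(3) + sqrt(-30 - 63)*(-123) = sqrt(3)*sqrt(3) + sqrt(-30 - 63)*(-123) = 3 + sqrt(-93)*(-123) = 3 + (I*sqrt(93))*(-123) = 3 - 123*I*sqrt(93)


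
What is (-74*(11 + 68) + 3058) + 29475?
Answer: 26687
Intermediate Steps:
(-74*(11 + 68) + 3058) + 29475 = (-74*79 + 3058) + 29475 = (-5846 + 3058) + 29475 = -2788 + 29475 = 26687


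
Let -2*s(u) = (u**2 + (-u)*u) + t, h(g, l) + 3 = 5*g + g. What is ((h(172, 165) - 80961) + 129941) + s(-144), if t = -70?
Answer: 50044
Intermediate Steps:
h(g, l) = -3 + 6*g (h(g, l) = -3 + (5*g + g) = -3 + 6*g)
s(u) = 35 (s(u) = -((u**2 + (-u)*u) - 70)/2 = -((u**2 - u**2) - 70)/2 = -(0 - 70)/2 = -1/2*(-70) = 35)
((h(172, 165) - 80961) + 129941) + s(-144) = (((-3 + 6*172) - 80961) + 129941) + 35 = (((-3 + 1032) - 80961) + 129941) + 35 = ((1029 - 80961) + 129941) + 35 = (-79932 + 129941) + 35 = 50009 + 35 = 50044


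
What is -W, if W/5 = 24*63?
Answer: -7560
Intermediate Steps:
W = 7560 (W = 5*(24*63) = 5*1512 = 7560)
-W = -1*7560 = -7560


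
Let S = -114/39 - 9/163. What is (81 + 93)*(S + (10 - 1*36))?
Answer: -10684470/2119 ≈ -5042.2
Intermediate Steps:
S = -6311/2119 (S = -114*1/39 - 9*1/163 = -38/13 - 9/163 = -6311/2119 ≈ -2.9783)
(81 + 93)*(S + (10 - 1*36)) = (81 + 93)*(-6311/2119 + (10 - 1*36)) = 174*(-6311/2119 + (10 - 36)) = 174*(-6311/2119 - 26) = 174*(-61405/2119) = -10684470/2119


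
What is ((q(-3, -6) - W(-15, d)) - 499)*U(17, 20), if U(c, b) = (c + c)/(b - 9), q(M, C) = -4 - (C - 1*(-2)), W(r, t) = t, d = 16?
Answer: -17510/11 ≈ -1591.8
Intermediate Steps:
q(M, C) = -6 - C (q(M, C) = -4 - (C + 2) = -4 - (2 + C) = -4 + (-2 - C) = -6 - C)
U(c, b) = 2*c/(-9 + b) (U(c, b) = (2*c)/(-9 + b) = 2*c/(-9 + b))
((q(-3, -6) - W(-15, d)) - 499)*U(17, 20) = (((-6 - 1*(-6)) - 1*16) - 499)*(2*17/(-9 + 20)) = (((-6 + 6) - 16) - 499)*(2*17/11) = ((0 - 16) - 499)*(2*17*(1/11)) = (-16 - 499)*(34/11) = -515*34/11 = -17510/11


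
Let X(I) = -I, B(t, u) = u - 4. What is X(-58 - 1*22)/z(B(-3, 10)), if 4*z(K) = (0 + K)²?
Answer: 80/9 ≈ 8.8889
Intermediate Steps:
B(t, u) = -4 + u
z(K) = K²/4 (z(K) = (0 + K)²/4 = K²/4)
X(-58 - 1*22)/z(B(-3, 10)) = (-(-58 - 1*22))/(((-4 + 10)²/4)) = (-(-58 - 22))/(((¼)*6²)) = (-1*(-80))/(((¼)*36)) = 80/9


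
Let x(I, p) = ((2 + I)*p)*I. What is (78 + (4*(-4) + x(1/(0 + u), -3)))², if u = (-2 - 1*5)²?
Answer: 22071559225/5764801 ≈ 3828.7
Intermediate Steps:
u = 49 (u = (-2 - 5)² = (-7)² = 49)
x(I, p) = I*p*(2 + I) (x(I, p) = (p*(2 + I))*I = I*p*(2 + I))
(78 + (4*(-4) + x(1/(0 + u), -3)))² = (78 + (4*(-4) - 3*(2 + 1/(0 + 49))/(0 + 49)))² = (78 + (-16 - 3*(2 + 1/49)/49))² = (78 + (-16 + (1/49)*(-3)*(2 + 1/49)))² = (78 + (-16 + (1/49)*(-3)*(99/49)))² = (78 + (-16 - 297/2401))² = (78 - 38713/2401)² = (148565/2401)² = 22071559225/5764801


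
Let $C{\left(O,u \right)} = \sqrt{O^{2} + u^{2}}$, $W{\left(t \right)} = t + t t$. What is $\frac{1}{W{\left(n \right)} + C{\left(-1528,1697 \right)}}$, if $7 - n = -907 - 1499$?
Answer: $\frac{5824982}{33930410085731} - \frac{\sqrt{5214593}}{33930410085731} \approx 1.7161 \cdot 10^{-7}$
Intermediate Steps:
$n = 2413$ ($n = 7 - \left(-907 - 1499\right) = 7 - -2406 = 7 + 2406 = 2413$)
$W{\left(t \right)} = t + t^{2}$
$\frac{1}{W{\left(n \right)} + C{\left(-1528,1697 \right)}} = \frac{1}{2413 \left(1 + 2413\right) + \sqrt{\left(-1528\right)^{2} + 1697^{2}}} = \frac{1}{2413 \cdot 2414 + \sqrt{2334784 + 2879809}} = \frac{1}{5824982 + \sqrt{5214593}}$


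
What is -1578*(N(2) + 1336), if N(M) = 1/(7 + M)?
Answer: -6325150/3 ≈ -2.1084e+6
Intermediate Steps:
-1578*(N(2) + 1336) = -1578*(1/(7 + 2) + 1336) = -1578*(1/9 + 1336) = -1578*12025/9 = -6325150/3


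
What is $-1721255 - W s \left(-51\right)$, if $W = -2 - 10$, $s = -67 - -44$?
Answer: $-1707179$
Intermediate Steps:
$s = -23$ ($s = -67 + 44 = -23$)
$W = -12$ ($W = -2 - 10 = -12$)
$-1721255 - W s \left(-51\right) = -1721255 - \left(-12\right) \left(-23\right) \left(-51\right) = -1721255 - 276 \left(-51\right) = -1721255 - -14076 = -1721255 + 14076 = -1707179$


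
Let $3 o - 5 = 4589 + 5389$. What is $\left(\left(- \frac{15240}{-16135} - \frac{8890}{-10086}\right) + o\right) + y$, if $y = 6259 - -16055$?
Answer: $\frac{417316070054}{16273761} \approx 25644.0$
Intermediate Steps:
$o = \frac{9983}{3}$ ($o = \frac{5}{3} + \frac{4589 + 5389}{3} = \frac{5}{3} + \frac{1}{3} \cdot 9978 = \frac{5}{3} + 3326 = \frac{9983}{3} \approx 3327.7$)
$y = 22314$ ($y = 6259 + 16055 = 22314$)
$\left(\left(- \frac{15240}{-16135} - \frac{8890}{-10086}\right) + o\right) + y = \left(\left(- \frac{15240}{-16135} - \frac{8890}{-10086}\right) + \frac{9983}{3}\right) + 22314 = \left(\left(\left(-15240\right) \left(- \frac{1}{16135}\right) - - \frac{4445}{5043}\right) + \frac{9983}{3}\right) + 22314 = \left(\left(\frac{3048}{3227} + \frac{4445}{5043}\right) + \frac{9983}{3}\right) + 22314 = \left(\frac{29715079}{16273761} + \frac{9983}{3}\right) + 22314 = \frac{54183367100}{16273761} + 22314 = \frac{417316070054}{16273761}$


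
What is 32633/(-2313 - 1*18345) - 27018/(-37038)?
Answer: -108420535/127521834 ≈ -0.85021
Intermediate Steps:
32633/(-2313 - 1*18345) - 27018/(-37038) = 32633/(-2313 - 18345) - 27018*(-1/37038) = 32633/(-20658) + 4503/6173 = 32633*(-1/20658) + 4503/6173 = -32633/20658 + 4503/6173 = -108420535/127521834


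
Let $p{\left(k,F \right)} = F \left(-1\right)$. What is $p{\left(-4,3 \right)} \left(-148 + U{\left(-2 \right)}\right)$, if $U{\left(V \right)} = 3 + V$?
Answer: $441$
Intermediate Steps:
$p{\left(k,F \right)} = - F$
$p{\left(-4,3 \right)} \left(-148 + U{\left(-2 \right)}\right) = \left(-1\right) 3 \left(-148 + \left(3 - 2\right)\right) = - 3 \left(-148 + 1\right) = \left(-3\right) \left(-147\right) = 441$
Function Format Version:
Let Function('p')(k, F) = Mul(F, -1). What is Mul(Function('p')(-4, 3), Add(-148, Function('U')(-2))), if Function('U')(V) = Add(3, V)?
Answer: 441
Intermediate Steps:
Function('p')(k, F) = Mul(-1, F)
Mul(Function('p')(-4, 3), Add(-148, Function('U')(-2))) = Mul(Mul(-1, 3), Add(-148, Add(3, -2))) = Mul(-3, Add(-148, 1)) = Mul(-3, -147) = 441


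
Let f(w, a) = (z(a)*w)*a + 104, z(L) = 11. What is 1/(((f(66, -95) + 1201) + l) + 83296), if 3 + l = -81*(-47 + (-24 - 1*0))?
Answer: 1/21379 ≈ 4.6775e-5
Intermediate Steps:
l = 5748 (l = -3 - 81*(-47 + (-24 - 1*0)) = -3 - 81*(-47 + (-24 + 0)) = -3 - 81*(-47 - 24) = -3 - 81*(-71) = -3 + 5751 = 5748)
f(w, a) = 104 + 11*a*w (f(w, a) = (11*w)*a + 104 = 11*a*w + 104 = 104 + 11*a*w)
1/(((f(66, -95) + 1201) + l) + 83296) = 1/((((104 + 11*(-95)*66) + 1201) + 5748) + 83296) = 1/((((104 - 68970) + 1201) + 5748) + 83296) = 1/(((-68866 + 1201) + 5748) + 83296) = 1/((-67665 + 5748) + 83296) = 1/(-61917 + 83296) = 1/21379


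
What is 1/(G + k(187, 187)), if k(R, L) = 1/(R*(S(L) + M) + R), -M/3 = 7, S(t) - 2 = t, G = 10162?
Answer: 31603/321149687 ≈ 9.8406e-5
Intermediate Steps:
S(t) = 2 + t
M = -21 (M = -3*7 = -21)
k(R, L) = 1/(R + R*(-19 + L)) (k(R, L) = 1/(R*((2 + L) - 21) + R) = 1/(R*(-19 + L) + R) = 1/(R + R*(-19 + L)))
1/(G + k(187, 187)) = 1/(10162 + 1/(187*(-18 + 187))) = 1/(10162 + (1/187)/169) = 1/(10162 + (1/187)*(1/169)) = 1/(10162 + 1/31603) = 1/(321149687/31603) = 31603/321149687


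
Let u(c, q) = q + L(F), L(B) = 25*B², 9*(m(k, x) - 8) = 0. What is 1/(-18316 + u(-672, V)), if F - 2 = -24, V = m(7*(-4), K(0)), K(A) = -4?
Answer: -1/6208 ≈ -0.00016108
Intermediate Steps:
m(k, x) = 8 (m(k, x) = 8 + (⅑)*0 = 8 + 0 = 8)
V = 8
F = -22 (F = 2 - 24 = -22)
u(c, q) = 12100 + q (u(c, q) = q + 25*(-22)² = q + 25*484 = q + 12100 = 12100 + q)
1/(-18316 + u(-672, V)) = 1/(-18316 + (12100 + 8)) = 1/(-18316 + 12108) = 1/(-6208) = -1/6208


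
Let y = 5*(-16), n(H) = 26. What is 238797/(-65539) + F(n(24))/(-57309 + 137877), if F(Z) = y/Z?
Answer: -31264347326/8580562497 ≈ -3.6436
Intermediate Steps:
y = -80
F(Z) = -80/Z
238797/(-65539) + F(n(24))/(-57309 + 137877) = 238797/(-65539) + (-80/26)/(-57309 + 137877) = 238797*(-1/65539) - 80*1/26/80568 = -238797/65539 - 40/13*1/80568 = -238797/65539 - 5/130923 = -31264347326/8580562497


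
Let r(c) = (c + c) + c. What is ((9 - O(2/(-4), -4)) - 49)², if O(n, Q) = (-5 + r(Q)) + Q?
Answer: 361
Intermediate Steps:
r(c) = 3*c (r(c) = 2*c + c = 3*c)
O(n, Q) = -5 + 4*Q (O(n, Q) = (-5 + 3*Q) + Q = -5 + 4*Q)
((9 - O(2/(-4), -4)) - 49)² = ((9 - (-5 + 4*(-4))) - 49)² = ((9 - (-5 - 16)) - 49)² = ((9 - 1*(-21)) - 49)² = ((9 + 21) - 49)² = (30 - 49)² = (-19)² = 361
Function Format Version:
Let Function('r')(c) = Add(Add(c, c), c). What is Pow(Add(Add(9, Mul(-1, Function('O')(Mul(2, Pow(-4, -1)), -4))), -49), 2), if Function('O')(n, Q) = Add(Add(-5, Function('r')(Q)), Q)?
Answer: 361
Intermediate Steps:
Function('r')(c) = Mul(3, c) (Function('r')(c) = Add(Mul(2, c), c) = Mul(3, c))
Function('O')(n, Q) = Add(-5, Mul(4, Q)) (Function('O')(n, Q) = Add(Add(-5, Mul(3, Q)), Q) = Add(-5, Mul(4, Q)))
Pow(Add(Add(9, Mul(-1, Function('O')(Mul(2, Pow(-4, -1)), -4))), -49), 2) = Pow(Add(Add(9, Mul(-1, Add(-5, Mul(4, -4)))), -49), 2) = Pow(Add(Add(9, Mul(-1, Add(-5, -16))), -49), 2) = Pow(Add(Add(9, Mul(-1, -21)), -49), 2) = Pow(Add(Add(9, 21), -49), 2) = Pow(Add(30, -49), 2) = Pow(-19, 2) = 361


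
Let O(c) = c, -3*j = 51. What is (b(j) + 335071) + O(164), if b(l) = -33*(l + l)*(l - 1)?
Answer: 315039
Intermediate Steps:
j = -17 (j = -1/3*51 = -17)
b(l) = -66*l*(-1 + l) (b(l) = -33*2*l*(-1 + l) = -66*l*(-1 + l))
(b(j) + 335071) + O(164) = (66*(-17)*(1 - 1*(-17)) + 335071) + 164 = (66*(-17)*(1 + 17) + 335071) + 164 = (66*(-17)*18 + 335071) + 164 = (-20196 + 335071) + 164 = 314875 + 164 = 315039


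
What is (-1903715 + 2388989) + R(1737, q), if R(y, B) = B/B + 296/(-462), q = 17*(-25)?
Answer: 112098377/231 ≈ 4.8527e+5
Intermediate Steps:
q = -425
R(y, B) = 83/231 (R(y, B) = 1 + 296*(-1/462) = 1 - 148/231 = 83/231)
(-1903715 + 2388989) + R(1737, q) = (-1903715 + 2388989) + 83/231 = 485274 + 83/231 = 112098377/231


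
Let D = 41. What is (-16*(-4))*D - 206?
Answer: 2418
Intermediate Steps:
(-16*(-4))*D - 206 = -16*(-4)*41 - 206 = 64*41 - 206 = 2624 - 206 = 2418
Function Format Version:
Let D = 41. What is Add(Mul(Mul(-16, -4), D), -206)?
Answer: 2418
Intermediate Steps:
Add(Mul(Mul(-16, -4), D), -206) = Add(Mul(Mul(-16, -4), 41), -206) = Add(Mul(64, 41), -206) = Add(2624, -206) = 2418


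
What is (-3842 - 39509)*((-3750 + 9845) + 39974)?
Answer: -1997137219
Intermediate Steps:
(-3842 - 39509)*((-3750 + 9845) + 39974) = -43351*(6095 + 39974) = -43351*46069 = -1997137219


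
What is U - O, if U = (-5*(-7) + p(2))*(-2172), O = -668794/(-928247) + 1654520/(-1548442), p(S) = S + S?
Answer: -8696672284718550/102666902941 ≈ -84708.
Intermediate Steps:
p(S) = 2*S
O = -35729607678/102666902941 (O = -668794*(-1/928247) + 1654520*(-1/1548442) = 668794/928247 - 118180/110603 = -35729607678/102666902941 ≈ -0.34801)
U = -84708 (U = (-5*(-7) + 2*2)*(-2172) = (35 + 4)*(-2172) = 39*(-2172) = -84708)
U - O = -84708 - 1*(-35729607678/102666902941) = -84708 + 35729607678/102666902941 = -8696672284718550/102666902941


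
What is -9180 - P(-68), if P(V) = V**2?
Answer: -13804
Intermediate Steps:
-9180 - P(-68) = -9180 - 1*(-68)**2 = -9180 - 1*4624 = -9180 - 4624 = -13804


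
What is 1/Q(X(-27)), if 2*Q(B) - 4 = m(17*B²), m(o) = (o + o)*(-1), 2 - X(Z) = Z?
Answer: -1/14295 ≈ -6.9955e-5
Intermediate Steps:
X(Z) = 2 - Z
m(o) = -2*o (m(o) = (2*o)*(-1) = -2*o)
Q(B) = 2 - 17*B² (Q(B) = 2 + (-34*B²)/2 = 2 - 17*B²)
1/Q(X(-27)) = 1/(2 - 17*(2 - 1*(-27))²) = 1/(2 - 17*(2 + 27)²) = 1/(2 - 17*29²) = 1/(2 - 17*841) = 1/(2 - 14297) = 1/(-14295) = -1/14295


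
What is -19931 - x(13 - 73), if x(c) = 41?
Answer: -19972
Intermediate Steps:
-19931 - x(13 - 73) = -19931 - 1*41 = -19931 - 41 = -19972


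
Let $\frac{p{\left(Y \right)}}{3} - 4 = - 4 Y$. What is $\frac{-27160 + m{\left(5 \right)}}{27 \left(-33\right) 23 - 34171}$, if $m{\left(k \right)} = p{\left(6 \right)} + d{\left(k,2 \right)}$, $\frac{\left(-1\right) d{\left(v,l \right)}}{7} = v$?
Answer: $\frac{27255}{54664} \approx 0.49859$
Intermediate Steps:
$p{\left(Y \right)} = 12 - 12 Y$ ($p{\left(Y \right)} = 12 + 3 \left(- 4 Y\right) = 12 - 12 Y$)
$d{\left(v,l \right)} = - 7 v$
$m{\left(k \right)} = -60 - 7 k$ ($m{\left(k \right)} = \left(12 - 72\right) - 7 k = -60 - 7 k$)
$\frac{-27160 + m{\left(5 \right)}}{27 \left(-33\right) 23 - 34171} = \frac{-27160 - 95}{27 \left(-33\right) 23 - 34171} = \frac{-27160 - 95}{\left(-891\right) 23 - 34171} = \frac{-27160 - 95}{-20493 - 34171} = - \frac{27255}{-54664} = \left(-27255\right) \left(- \frac{1}{54664}\right) = \frac{27255}{54664}$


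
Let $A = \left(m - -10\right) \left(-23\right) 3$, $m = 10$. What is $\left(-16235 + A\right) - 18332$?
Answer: $-35947$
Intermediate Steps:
$A = -1380$ ($A = \left(10 - -10\right) \left(-23\right) 3 = \left(10 + 10\right) \left(-23\right) 3 = 20 \left(-23\right) 3 = \left(-460\right) 3 = -1380$)
$\left(-16235 + A\right) - 18332 = \left(-16235 - 1380\right) - 18332 = -17615 - 18332 = -35947$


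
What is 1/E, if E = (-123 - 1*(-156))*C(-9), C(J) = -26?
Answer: -1/858 ≈ -0.0011655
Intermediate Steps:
E = -858 (E = (-123 - 1*(-156))*(-26) = (-123 + 156)*(-26) = 33*(-26) = -858)
1/E = 1/(-858) = -1/858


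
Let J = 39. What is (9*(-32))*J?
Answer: -11232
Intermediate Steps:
(9*(-32))*J = (9*(-32))*39 = -288*39 = -11232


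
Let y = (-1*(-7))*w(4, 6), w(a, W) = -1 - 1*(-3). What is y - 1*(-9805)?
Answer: 9819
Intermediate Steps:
w(a, W) = 2 (w(a, W) = -1 + 3 = 2)
y = 14 (y = -1*(-7)*2 = 7*2 = 14)
y - 1*(-9805) = 14 - 1*(-9805) = 14 + 9805 = 9819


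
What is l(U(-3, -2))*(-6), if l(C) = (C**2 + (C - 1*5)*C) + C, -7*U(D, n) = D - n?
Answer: 156/49 ≈ 3.1837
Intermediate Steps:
U(D, n) = -D/7 + n/7 (U(D, n) = -(D - n)/7 = -D/7 + n/7)
l(C) = C + C**2 + C*(-5 + C) (l(C) = (C**2 + (C - 5)*C) + C = (C**2 + (-5 + C)*C) + C = (C**2 + C*(-5 + C)) + C = C + C**2 + C*(-5 + C))
l(U(-3, -2))*(-6) = (2*(-1/7*(-3) + (1/7)*(-2))*(-2 + (-1/7*(-3) + (1/7)*(-2))))*(-6) = (2*(3/7 - 2/7)*(-2 + (3/7 - 2/7)))*(-6) = (2*(1/7)*(-2 + 1/7))*(-6) = (2*(1/7)*(-13/7))*(-6) = -26/49*(-6) = 156/49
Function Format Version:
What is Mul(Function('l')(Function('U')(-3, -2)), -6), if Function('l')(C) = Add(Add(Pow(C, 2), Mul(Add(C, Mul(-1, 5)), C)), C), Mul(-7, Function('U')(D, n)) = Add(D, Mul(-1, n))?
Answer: Rational(156, 49) ≈ 3.1837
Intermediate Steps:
Function('U')(D, n) = Add(Mul(Rational(-1, 7), D), Mul(Rational(1, 7), n)) (Function('U')(D, n) = Mul(Rational(-1, 7), Add(D, Mul(-1, n))) = Add(Mul(Rational(-1, 7), D), Mul(Rational(1, 7), n)))
Function('l')(C) = Add(C, Pow(C, 2), Mul(C, Add(-5, C))) (Function('l')(C) = Add(Add(Pow(C, 2), Mul(Add(C, -5), C)), C) = Add(Add(Pow(C, 2), Mul(Add(-5, C), C)), C) = Add(Add(Pow(C, 2), Mul(C, Add(-5, C))), C) = Add(C, Pow(C, 2), Mul(C, Add(-5, C))))
Mul(Function('l')(Function('U')(-3, -2)), -6) = Mul(Mul(2, Add(Mul(Rational(-1, 7), -3), Mul(Rational(1, 7), -2)), Add(-2, Add(Mul(Rational(-1, 7), -3), Mul(Rational(1, 7), -2)))), -6) = Mul(Mul(2, Add(Rational(3, 7), Rational(-2, 7)), Add(-2, Add(Rational(3, 7), Rational(-2, 7)))), -6) = Mul(Mul(2, Rational(1, 7), Add(-2, Rational(1, 7))), -6) = Mul(Mul(2, Rational(1, 7), Rational(-13, 7)), -6) = Mul(Rational(-26, 49), -6) = Rational(156, 49)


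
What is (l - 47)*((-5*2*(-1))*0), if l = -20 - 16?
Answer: 0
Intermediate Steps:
l = -36
(l - 47)*((-5*2*(-1))*0) = (-36 - 47)*((-5*2*(-1))*0) = -83*(-10*(-1))*0 = -830*0 = -83*0 = 0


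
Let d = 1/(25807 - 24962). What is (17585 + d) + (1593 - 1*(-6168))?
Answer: 21417371/845 ≈ 25346.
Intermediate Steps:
d = 1/845 ≈ 0.0011834
(17585 + d) + (1593 - 1*(-6168)) = (17585 + 1/845) + (1593 - 1*(-6168)) = 14859326/845 + (1593 + 6168) = 14859326/845 + 7761 = 21417371/845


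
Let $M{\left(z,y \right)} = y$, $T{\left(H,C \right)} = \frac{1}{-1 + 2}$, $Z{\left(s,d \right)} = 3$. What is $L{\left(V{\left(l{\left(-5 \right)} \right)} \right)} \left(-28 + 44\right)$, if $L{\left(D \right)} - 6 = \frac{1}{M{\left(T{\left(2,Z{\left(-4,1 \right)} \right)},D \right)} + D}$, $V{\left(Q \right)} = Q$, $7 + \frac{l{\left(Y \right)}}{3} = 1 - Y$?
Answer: $\frac{280}{3} \approx 93.333$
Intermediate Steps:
$T{\left(H,C \right)} = 1$ ($T{\left(H,C \right)} = 1^{-1} = 1$)
$l{\left(Y \right)} = -18 - 3 Y$ ($l{\left(Y \right)} = -21 + 3 \left(1 - Y\right) = -21 - \left(-3 + 3 Y\right) = -18 - 3 Y$)
$L{\left(D \right)} = 6 + \frac{1}{2 D}$ ($L{\left(D \right)} = 6 + \frac{1}{D + D} = 6 + \frac{1}{2 D}$)
$L{\left(V{\left(l{\left(-5 \right)} \right)} \right)} \left(-28 + 44\right) = \left(6 + \frac{1}{2 \left(-18 - -15\right)}\right) \left(-28 + 44\right) = \left(6 + \frac{1}{2 \left(-18 + 15\right)}\right) 16 = \left(6 + \frac{1}{2 \left(-3\right)}\right) 16 = \left(6 + \frac{1}{2} \left(- \frac{1}{3}\right)\right) 16 = \left(6 - \frac{1}{6}\right) 16 = \frac{35}{6} \cdot 16 = \frac{280}{3}$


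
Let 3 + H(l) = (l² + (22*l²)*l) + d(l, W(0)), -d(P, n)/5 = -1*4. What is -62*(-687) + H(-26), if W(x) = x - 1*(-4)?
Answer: -343385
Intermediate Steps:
W(x) = 4 + x (W(x) = x + 4 = 4 + x)
d(P, n) = 20 (d(P, n) = -(-5)*4 = -5*(-4) = 20)
H(l) = 17 + l² + 22*l³ (H(l) = -3 + ((l² + (22*l²)*l) + 20) = -3 + ((l² + 22*l³) + 20) = -3 + (20 + l² + 22*l³) = 17 + l² + 22*l³)
-62*(-687) + H(-26) = -62*(-687) + (17 + (-26)² + 22*(-26)³) = 42594 + (17 + 676 + 22*(-17576)) = 42594 + (17 + 676 - 386672) = 42594 - 385979 = -343385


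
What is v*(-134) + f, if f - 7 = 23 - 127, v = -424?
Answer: 56719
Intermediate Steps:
f = -97 (f = 7 + (23 - 127) = 7 - 104 = -97)
v*(-134) + f = -424*(-134) - 97 = 56816 - 97 = 56719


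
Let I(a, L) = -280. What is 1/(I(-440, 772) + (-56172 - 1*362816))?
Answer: -1/419268 ≈ -2.3851e-6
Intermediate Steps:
1/(I(-440, 772) + (-56172 - 1*362816)) = 1/(-280 + (-56172 - 1*362816)) = 1/(-280 + (-56172 - 362816)) = 1/(-280 - 418988) = 1/(-419268) = -1/419268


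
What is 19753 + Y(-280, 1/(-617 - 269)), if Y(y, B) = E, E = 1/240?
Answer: 4740721/240 ≈ 19753.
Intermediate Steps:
E = 1/240 ≈ 0.0041667
Y(y, B) = 1/240
19753 + Y(-280, 1/(-617 - 269)) = 19753 + 1/240 = 4740721/240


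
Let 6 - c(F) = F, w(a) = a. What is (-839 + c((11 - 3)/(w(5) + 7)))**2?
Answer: 6255001/9 ≈ 6.9500e+5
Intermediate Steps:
c(F) = 6 - F
(-839 + c((11 - 3)/(w(5) + 7)))**2 = (-839 + (6 - (11 - 3)/(5 + 7)))**2 = (-839 + (6 - 8/12))**2 = (-839 + (6 - 1*2/3))**2 = (-839 + (6 - 2/3))**2 = (-839 + 16/3)**2 = (-2501/3)**2 = 6255001/9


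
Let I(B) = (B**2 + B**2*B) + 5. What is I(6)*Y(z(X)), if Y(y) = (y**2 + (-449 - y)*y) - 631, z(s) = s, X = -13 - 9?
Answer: 2376479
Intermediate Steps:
X = -22
I(B) = 5 + B**2 + B**3 (I(B) = (B**2 + B**3) + 5 = 5 + B**2 + B**3)
Y(y) = -631 + y**2 + y*(-449 - y) (Y(y) = (y**2 + y*(-449 - y)) - 631 = -631 + y**2 + y*(-449 - y))
I(6)*Y(z(X)) = (5 + 6**2 + 6**3)*(-631 - 449*(-22)) = (5 + 36 + 216)*(-631 + 9878) = 257*9247 = 2376479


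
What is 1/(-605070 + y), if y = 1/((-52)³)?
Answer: -140608/85077682561 ≈ -1.6527e-6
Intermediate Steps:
y = -1/140608 (y = 1/(-140608) = -1/140608 ≈ -7.1120e-6)
1/(-605070 + y) = 1/(-605070 - 1/140608) = 1/(-85077682561/140608) = -140608/85077682561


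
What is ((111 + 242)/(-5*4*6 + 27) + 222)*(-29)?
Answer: -588497/93 ≈ -6327.9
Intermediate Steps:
((111 + 242)/(-5*4*6 + 27) + 222)*(-29) = (353/(-20*6 + 27) + 222)*(-29) = (353/(-120 + 27) + 222)*(-29) = (353/(-93) + 222)*(-29) = (353*(-1/93) + 222)*(-29) = (-353/93 + 222)*(-29) = (20293/93)*(-29) = -588497/93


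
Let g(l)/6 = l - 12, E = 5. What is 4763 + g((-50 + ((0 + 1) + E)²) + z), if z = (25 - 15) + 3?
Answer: 4685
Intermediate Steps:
z = 13 (z = 10 + 3 = 13)
g(l) = -72 + 6*l (g(l) = 6*(l - 12) = 6*(-12 + l) = -72 + 6*l)
4763 + g((-50 + ((0 + 1) + E)²) + z) = 4763 + (-72 + 6*((-50 + ((0 + 1) + 5)²) + 13)) = 4763 + (-72 + 6*((-50 + (1 + 5)²) + 13)) = 4763 + (-72 + 6*((-50 + 6²) + 13)) = 4763 + (-72 + 6*((-50 + 36) + 13)) = 4763 + (-72 + 6*(-14 + 13)) = 4763 + (-72 + 6*(-1)) = 4763 + (-72 - 6) = 4763 - 78 = 4685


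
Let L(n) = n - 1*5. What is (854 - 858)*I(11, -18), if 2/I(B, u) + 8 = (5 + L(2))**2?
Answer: 2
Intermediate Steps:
L(n) = -5 + n (L(n) = n - 5 = -5 + n)
I(B, u) = -1/2 (I(B, u) = 2/(-8 + (5 + (-5 + 2))**2) = 2/(-8 + (5 - 3)**2) = 2/(-8 + 2**2) = 2/(-8 + 4) = 2/(-4) = 2*(-1/4) = -1/2)
(854 - 858)*I(11, -18) = (854 - 858)*(-1/2) = -4*(-1/2) = 2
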